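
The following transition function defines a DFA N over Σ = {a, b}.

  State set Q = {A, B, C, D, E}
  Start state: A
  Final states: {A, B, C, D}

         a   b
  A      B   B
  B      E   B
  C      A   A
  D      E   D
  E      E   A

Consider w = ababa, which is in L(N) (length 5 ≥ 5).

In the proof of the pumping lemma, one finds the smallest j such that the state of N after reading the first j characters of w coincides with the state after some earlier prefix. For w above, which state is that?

B

State sequence: A -a-> B -b-> B -a-> E -b-> A -a-> B
First repeat at step 2: B was already visited.

The earliest repeat is at step j = 2: N is in B, which it already visited at step i = 1.
With |Q| = 5, pigeonhole forces a state repeat no later than step 5; the substring read between the first and second visits to that state can be pumped.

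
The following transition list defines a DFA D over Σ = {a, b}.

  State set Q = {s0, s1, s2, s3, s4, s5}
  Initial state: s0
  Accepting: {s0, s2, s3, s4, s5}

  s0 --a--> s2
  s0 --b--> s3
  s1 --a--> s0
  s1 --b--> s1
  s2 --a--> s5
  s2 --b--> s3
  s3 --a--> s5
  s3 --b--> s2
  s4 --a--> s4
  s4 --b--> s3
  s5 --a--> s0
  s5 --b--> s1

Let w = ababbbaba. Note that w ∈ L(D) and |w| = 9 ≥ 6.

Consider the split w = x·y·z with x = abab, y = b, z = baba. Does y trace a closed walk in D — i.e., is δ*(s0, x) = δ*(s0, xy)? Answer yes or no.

Run of D on the first 5 characters of w = a b a b b:
  step 0: s0  (start)
  step 1: s2  (read a: s0→s2)
  step 2: s3  (read b: s2→s3)
  step 3: s5  (read a: s3→s5)
  step 4: s1  (read b: s5→s1)
  step 5: s1  (read b: s1→s1)

After x (step 4): s1. After xy (step 5): s1.
They match, so y = b drives D around a cycle from s1 back to itself; pumping y any number of times keeps D in s1 before reading z, and xyⁱz ∈ L(D) for every i ≥ 0.

yes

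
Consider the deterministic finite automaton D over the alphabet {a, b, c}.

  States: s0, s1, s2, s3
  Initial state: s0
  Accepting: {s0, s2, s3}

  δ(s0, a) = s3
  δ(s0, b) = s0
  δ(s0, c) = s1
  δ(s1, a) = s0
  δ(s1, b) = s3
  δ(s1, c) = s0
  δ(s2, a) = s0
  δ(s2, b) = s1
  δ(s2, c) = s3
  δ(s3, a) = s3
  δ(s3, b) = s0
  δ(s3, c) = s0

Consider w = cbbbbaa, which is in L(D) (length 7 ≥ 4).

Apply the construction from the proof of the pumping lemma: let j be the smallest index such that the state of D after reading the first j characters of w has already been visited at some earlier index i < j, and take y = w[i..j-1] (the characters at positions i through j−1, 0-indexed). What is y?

Run of D on w = c b b b b a a:
  step 0: s0  (start)
  step 1: s1  (read c: s0→s1)
  step 2: s3  (read b: s1→s3)
  step 3: s0  (read b: s3→s0)   ← first repeat (s0 seen earlier)
  step 4: s0  (read b: s0→s0)
  step 5: s0  (read b: s0→s0)
  step 6: s3  (read a: s0→s3)
  step 7: s3  (read a: s3→s3)

So i = 0, j = 3, giving x = w[0:0] = ε, y = w[0:3] = cbb, z = w[3:7] = bbaa.
Check: |xy| = 3 ≤ 4 and |y| = 3 ≥ 1. Reading y takes D from s0 back to s0, so every xyⁱz is accepted.
Pumping length from the standard proof: p = 4 (the number of states). The repeated state found above gives |xy| = j ≤ 4 and |y| = j − i ≥ 1.

cbb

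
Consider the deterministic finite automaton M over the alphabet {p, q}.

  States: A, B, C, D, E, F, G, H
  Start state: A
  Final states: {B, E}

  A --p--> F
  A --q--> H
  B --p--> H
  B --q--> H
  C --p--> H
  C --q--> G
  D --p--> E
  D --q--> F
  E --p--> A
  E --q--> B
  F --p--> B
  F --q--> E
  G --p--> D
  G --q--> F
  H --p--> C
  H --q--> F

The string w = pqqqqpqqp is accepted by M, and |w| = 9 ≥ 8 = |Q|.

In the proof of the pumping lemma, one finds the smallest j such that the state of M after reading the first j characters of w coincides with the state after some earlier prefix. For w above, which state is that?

State sequence: A -p-> F -q-> E -q-> B -q-> H -q-> F -p-> B -q-> H -q-> F -p-> B
First repeat at step 5: F was already visited.

The earliest repeat is at step j = 5: M is in F, which it already visited at step i = 1.

F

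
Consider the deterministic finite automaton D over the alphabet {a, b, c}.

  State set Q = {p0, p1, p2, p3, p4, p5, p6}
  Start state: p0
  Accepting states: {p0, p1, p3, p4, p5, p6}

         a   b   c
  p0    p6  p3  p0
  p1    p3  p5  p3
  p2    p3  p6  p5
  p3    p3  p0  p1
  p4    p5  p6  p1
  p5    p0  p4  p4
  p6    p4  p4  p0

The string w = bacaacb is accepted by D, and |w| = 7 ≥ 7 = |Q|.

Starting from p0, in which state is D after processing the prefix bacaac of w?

p1

State sequence: p0 -b-> p3 -a-> p3 -c-> p1 -a-> p3 -a-> p3 -c-> p1

After reading 6 characters, D is in state p1.
(This kind of state-tracing is the core of the pumping-lemma construction: with 7 states, pigeonhole forces a repeat within the first 7 steps.)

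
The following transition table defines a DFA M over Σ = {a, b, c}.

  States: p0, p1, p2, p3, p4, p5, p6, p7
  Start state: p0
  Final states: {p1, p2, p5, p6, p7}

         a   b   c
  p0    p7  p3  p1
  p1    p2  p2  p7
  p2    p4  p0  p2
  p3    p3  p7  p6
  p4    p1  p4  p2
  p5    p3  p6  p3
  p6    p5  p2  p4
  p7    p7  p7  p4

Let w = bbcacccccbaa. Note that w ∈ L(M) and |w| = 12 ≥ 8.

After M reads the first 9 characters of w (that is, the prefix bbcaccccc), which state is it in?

p2

Run of M on the first 9 characters of w = b b c a c c c c c:
  step 0: p0  (start)
  step 1: p3  (read b: p0→p3)
  step 2: p7  (read b: p3→p7)
  step 3: p4  (read c: p7→p4)
  step 4: p1  (read a: p4→p1)
  step 5: p7  (read c: p1→p7)
  step 6: p4  (read c: p7→p4)
  step 7: p2  (read c: p4→p2)
  step 8: p2  (read c: p2→p2)
  step 9: p2  (read c: p2→p2)

After reading 9 characters, M is in state p2.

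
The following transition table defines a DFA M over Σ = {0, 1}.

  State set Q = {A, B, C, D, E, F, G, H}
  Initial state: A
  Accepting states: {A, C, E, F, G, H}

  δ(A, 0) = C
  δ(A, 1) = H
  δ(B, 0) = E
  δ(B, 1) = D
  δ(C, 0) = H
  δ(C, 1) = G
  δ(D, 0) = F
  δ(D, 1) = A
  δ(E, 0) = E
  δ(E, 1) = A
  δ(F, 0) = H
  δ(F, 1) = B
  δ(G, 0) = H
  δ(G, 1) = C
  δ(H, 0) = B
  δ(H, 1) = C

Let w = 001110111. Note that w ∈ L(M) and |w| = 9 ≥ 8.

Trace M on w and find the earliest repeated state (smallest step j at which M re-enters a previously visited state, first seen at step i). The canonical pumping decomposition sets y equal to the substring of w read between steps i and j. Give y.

01

State sequence: A -0-> C -0-> H -1-> C -1-> G -1-> C -0-> H -1-> C -1-> G -1-> C
First repeat at step 3: C was already visited.

So i = 1, j = 3, giving x = w[0:1] = 0, y = w[1:3] = 01, z = w[3:9] = 110111.
Check: |xy| = 3 ≤ 8 and |y| = 2 ≥ 1. Reading y takes M from C back to C, so every xyⁱz is accepted.
With |Q| = 8, pigeonhole forces a state repeat no later than step 8; the substring read between the first and second visits to that state can be pumped.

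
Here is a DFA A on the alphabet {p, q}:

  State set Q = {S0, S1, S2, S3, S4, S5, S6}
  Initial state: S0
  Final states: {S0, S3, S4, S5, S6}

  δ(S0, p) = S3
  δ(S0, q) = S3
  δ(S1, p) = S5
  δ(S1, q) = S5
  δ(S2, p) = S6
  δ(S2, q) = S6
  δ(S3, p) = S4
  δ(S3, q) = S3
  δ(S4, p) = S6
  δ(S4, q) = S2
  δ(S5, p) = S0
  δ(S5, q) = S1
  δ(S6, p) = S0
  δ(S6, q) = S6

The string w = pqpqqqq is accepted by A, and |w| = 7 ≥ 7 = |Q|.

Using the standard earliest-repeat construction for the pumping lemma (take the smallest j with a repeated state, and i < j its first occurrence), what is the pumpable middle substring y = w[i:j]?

q

State sequence: S0 -p-> S3 -q-> S3 -p-> S4 -q-> S2 -q-> S6 -q-> S6 -q-> S6
First repeat at step 2: S3 was already visited.

So i = 1, j = 2, giving x = w[0:1] = p, y = w[1:2] = q, z = w[2:7] = pqqqq.
Check: |xy| = 2 ≤ 7 and |y| = 1 ≥ 1. Reading y takes A from S3 back to S3, so every xyⁱz is accepted.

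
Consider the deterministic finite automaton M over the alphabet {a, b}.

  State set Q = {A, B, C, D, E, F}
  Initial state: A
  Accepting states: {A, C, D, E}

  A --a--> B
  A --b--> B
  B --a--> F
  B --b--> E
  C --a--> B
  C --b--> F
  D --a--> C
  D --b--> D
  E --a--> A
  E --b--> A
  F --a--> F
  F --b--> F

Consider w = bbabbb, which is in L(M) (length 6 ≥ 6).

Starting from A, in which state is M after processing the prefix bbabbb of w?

State sequence: A -b-> B -b-> E -a-> A -b-> B -b-> E -b-> A

After reading 6 characters, M is in state A.
(This kind of state-tracing is the core of the pumping-lemma construction: with 6 states, pigeonhole forces a repeat within the first 6 steps.)

A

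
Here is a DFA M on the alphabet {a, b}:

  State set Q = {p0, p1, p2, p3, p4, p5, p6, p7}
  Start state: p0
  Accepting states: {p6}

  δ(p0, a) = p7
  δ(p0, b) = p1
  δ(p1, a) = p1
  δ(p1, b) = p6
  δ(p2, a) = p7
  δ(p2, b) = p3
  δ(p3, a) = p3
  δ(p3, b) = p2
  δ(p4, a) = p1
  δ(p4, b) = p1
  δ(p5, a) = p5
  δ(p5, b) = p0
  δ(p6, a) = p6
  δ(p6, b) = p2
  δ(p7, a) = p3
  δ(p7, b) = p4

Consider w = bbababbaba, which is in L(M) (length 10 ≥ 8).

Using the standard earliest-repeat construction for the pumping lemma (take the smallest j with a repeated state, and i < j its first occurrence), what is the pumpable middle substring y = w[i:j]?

a

Run of M on w = b b a b a b b a b a:
  step 0: p0  (start)
  step 1: p1  (read b: p0→p1)
  step 2: p6  (read b: p1→p6)
  step 3: p6  (read a: p6→p6)   ← first repeat (p6 seen earlier)
  step 4: p2  (read b: p6→p2)
  step 5: p7  (read a: p2→p7)
  step 6: p4  (read b: p7→p4)
  step 7: p1  (read b: p4→p1)
  step 8: p1  (read a: p1→p1)
  step 9: p6  (read b: p1→p6)
  step 10: p6  (read a: p6→p6)

So i = 2, j = 3, giving x = w[0:2] = bb, y = w[2:3] = a, z = w[3:10] = babbaba.
Check: |xy| = 3 ≤ 8 and |y| = 1 ≥ 1. Reading y takes M from p6 back to p6, so every xyⁱz is accepted.
Since M has 8 states, any run of length ≥ 8 visits 8+1 states, so by pigeonhole some state repeats within the first 8 steps — that repeat gives the pumpable loop.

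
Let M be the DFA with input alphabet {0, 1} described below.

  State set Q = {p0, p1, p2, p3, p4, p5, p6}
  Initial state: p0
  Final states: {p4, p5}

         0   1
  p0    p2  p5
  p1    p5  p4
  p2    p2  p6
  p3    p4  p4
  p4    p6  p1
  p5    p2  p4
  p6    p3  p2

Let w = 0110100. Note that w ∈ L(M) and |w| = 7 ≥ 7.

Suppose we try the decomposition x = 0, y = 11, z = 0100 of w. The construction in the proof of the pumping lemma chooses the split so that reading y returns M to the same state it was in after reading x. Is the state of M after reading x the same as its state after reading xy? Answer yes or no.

State sequence: p0 -0-> p2 -1-> p6 -1-> p2

After x (step 1): p2. After xy (step 3): p2.
They match, so y = 11 drives M around a cycle from p2 back to itself; pumping y any number of times keeps M in p2 before reading z, and xyⁱz ∈ L(M) for every i ≥ 0.

yes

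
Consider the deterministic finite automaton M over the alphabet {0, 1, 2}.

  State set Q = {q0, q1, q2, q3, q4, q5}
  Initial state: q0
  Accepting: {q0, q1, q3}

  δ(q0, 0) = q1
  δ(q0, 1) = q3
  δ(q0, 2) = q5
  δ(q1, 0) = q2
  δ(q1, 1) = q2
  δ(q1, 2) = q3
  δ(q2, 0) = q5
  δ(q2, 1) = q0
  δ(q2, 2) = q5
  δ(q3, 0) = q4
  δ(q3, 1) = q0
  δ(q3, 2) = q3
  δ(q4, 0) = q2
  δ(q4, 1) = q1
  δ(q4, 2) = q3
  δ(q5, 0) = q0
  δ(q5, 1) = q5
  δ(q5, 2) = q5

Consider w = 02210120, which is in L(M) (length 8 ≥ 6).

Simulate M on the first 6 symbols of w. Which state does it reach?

q2

State sequence: q0 -0-> q1 -2-> q3 -2-> q3 -1-> q0 -0-> q1 -1-> q2

After reading 6 characters, M is in state q2.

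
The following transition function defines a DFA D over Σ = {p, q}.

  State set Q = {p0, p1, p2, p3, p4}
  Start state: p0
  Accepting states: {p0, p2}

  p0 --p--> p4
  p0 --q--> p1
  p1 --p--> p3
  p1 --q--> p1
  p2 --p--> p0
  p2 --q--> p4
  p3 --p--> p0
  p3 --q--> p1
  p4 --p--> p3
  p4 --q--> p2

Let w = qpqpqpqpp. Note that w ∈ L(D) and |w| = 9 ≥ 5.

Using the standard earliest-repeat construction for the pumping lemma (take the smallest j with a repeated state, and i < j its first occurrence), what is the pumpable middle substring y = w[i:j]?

Run of D on w = q p q p q p q p p:
  step 0: p0  (start)
  step 1: p1  (read q: p0→p1)
  step 2: p3  (read p: p1→p3)
  step 3: p1  (read q: p3→p1)   ← first repeat (p1 seen earlier)
  step 4: p3  (read p: p1→p3)
  step 5: p1  (read q: p3→p1)
  step 6: p3  (read p: p1→p3)
  step 7: p1  (read q: p3→p1)
  step 8: p3  (read p: p1→p3)
  step 9: p0  (read p: p3→p0)

So i = 1, j = 3, giving x = w[0:1] = q, y = w[1:3] = pq, z = w[3:9] = pqpqpp.
Check: |xy| = 3 ≤ 5 and |y| = 2 ≥ 1. Reading y takes D from p1 back to p1, so every xyⁱz is accepted.
Since D has 5 states, any run of length ≥ 5 visits 5+1 states, so by pigeonhole some state repeats within the first 5 steps — that repeat gives the pumpable loop.

pq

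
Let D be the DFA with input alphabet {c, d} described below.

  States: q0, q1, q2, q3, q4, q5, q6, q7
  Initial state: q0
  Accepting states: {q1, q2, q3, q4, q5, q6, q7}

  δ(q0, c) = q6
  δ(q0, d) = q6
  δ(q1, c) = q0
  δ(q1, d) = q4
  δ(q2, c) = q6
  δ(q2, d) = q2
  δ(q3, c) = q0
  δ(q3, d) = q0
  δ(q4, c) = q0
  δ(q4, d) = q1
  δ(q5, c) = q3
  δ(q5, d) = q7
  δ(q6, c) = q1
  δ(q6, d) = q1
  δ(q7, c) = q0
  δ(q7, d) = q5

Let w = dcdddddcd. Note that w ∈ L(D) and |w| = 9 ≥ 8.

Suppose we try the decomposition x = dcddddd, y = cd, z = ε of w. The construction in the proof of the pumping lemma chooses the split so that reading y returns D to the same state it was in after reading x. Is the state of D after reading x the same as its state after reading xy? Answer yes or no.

no

State sequence: q0 -d-> q6 -c-> q1 -d-> q4 -d-> q1 -d-> q4 -d-> q1 -d-> q4 -c-> q0 -d-> q6

After x (step 7): q4. After xy (step 9): q6.
They differ (q4 ≠ q6), so y is not a cycle from the state after x; this split is not the one the pumping-lemma construction produces, and pumping y need not keep the string in L(D).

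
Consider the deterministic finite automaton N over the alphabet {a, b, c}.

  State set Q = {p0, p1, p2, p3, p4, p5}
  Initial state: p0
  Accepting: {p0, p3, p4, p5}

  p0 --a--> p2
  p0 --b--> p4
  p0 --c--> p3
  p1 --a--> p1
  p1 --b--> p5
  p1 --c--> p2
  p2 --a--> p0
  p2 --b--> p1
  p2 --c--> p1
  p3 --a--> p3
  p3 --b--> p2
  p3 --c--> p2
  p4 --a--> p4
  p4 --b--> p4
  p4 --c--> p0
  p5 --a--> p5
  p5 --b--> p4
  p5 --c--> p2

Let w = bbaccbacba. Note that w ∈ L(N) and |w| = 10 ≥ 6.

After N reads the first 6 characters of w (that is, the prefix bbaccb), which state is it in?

p2

State sequence: p0 -b-> p4 -b-> p4 -a-> p4 -c-> p0 -c-> p3 -b-> p2

After reading 6 characters, N is in state p2.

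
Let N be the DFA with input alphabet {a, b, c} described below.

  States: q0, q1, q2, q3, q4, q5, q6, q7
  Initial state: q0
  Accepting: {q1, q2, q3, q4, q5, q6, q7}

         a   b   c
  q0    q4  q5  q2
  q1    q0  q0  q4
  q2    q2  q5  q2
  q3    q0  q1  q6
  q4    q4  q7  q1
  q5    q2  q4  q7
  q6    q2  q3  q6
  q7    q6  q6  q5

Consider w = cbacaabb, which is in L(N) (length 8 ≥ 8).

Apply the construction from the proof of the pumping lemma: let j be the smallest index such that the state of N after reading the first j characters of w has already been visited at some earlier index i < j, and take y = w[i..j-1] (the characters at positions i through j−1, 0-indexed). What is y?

ba

Run of N on w = c b a c a a b b:
  step 0: q0  (start)
  step 1: q2  (read c: q0→q2)
  step 2: q5  (read b: q2→q5)
  step 3: q2  (read a: q5→q2)   ← first repeat (q2 seen earlier)
  step 4: q2  (read c: q2→q2)
  step 5: q2  (read a: q2→q2)
  step 6: q2  (read a: q2→q2)
  step 7: q5  (read b: q2→q5)
  step 8: q4  (read b: q5→q4)

So i = 1, j = 3, giving x = w[0:1] = c, y = w[1:3] = ba, z = w[3:8] = caabb.
Check: |xy| = 3 ≤ 8 and |y| = 2 ≥ 1. Reading y takes N from q2 back to q2, so every xyⁱz is accepted.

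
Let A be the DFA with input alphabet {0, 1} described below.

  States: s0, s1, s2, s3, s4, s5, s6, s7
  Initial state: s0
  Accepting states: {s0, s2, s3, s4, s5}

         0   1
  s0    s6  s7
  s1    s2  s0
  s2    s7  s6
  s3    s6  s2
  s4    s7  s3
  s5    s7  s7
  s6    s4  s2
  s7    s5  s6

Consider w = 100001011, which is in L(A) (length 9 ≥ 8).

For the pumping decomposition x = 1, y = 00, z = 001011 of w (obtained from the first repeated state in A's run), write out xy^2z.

10000001011

xy^2z = 1·00·00·001011 = 10000001011.
Reading y = 00 takes A from s7 back to s7, so after x·y·y the machine is still in s7, and z then leads to the accepting state s2. Hence 10000001011 ∈ L(A).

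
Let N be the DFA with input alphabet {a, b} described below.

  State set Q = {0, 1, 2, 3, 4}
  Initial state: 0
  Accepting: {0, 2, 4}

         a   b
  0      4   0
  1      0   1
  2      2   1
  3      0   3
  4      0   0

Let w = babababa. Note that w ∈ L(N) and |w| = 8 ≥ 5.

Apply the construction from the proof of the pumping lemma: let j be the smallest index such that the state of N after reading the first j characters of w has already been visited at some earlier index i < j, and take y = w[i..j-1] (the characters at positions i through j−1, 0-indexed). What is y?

Run of N on w = b a b a b a b a:
  step 0: 0  (start)
  step 1: 0  (read b: 0→0)   ← first repeat (0 seen earlier)
  step 2: 4  (read a: 0→4)
  step 3: 0  (read b: 4→0)
  step 4: 4  (read a: 0→4)
  step 5: 0  (read b: 4→0)
  step 6: 4  (read a: 0→4)
  step 7: 0  (read b: 4→0)
  step 8: 4  (read a: 0→4)

So i = 0, j = 1, giving x = w[0:0] = ε, y = w[0:1] = b, z = w[1:8] = abababa.
Check: |xy| = 1 ≤ 5 and |y| = 1 ≥ 1. Reading y takes N from 0 back to 0, so every xyⁱz is accepted.

b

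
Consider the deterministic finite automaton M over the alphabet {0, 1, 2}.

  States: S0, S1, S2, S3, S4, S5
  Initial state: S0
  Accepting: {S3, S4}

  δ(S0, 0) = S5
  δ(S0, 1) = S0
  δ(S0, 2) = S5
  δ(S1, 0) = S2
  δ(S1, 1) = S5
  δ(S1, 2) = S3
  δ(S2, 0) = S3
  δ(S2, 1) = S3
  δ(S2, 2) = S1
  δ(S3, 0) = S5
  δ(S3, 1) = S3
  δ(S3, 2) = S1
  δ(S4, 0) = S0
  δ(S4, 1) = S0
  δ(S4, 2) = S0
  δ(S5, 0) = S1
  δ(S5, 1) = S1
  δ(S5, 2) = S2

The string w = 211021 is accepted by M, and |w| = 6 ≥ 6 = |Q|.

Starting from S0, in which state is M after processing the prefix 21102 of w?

State sequence: S0 -2-> S5 -1-> S1 -1-> S5 -0-> S1 -2-> S3

After reading 5 characters, M is in state S3.
(This kind of state-tracing is the core of the pumping-lemma construction: with 6 states, pigeonhole forces a repeat within the first 6 steps.)

S3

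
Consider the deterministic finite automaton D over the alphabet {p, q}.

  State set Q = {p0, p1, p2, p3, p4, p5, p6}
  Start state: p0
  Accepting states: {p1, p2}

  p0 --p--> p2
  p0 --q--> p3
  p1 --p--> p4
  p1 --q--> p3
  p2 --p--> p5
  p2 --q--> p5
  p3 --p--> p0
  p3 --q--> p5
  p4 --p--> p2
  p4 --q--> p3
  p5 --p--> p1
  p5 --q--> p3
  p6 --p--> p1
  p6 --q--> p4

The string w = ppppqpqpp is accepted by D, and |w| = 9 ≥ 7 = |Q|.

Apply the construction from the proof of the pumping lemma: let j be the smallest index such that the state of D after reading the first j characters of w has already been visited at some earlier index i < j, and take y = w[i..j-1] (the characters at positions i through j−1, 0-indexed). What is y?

Run of D on w = p p p p q p q p p:
  step 0: p0  (start)
  step 1: p2  (read p: p0→p2)
  step 2: p5  (read p: p2→p5)
  step 3: p1  (read p: p5→p1)
  step 4: p4  (read p: p1→p4)
  step 5: p3  (read q: p4→p3)
  step 6: p0  (read p: p3→p0)   ← first repeat (p0 seen earlier)
  step 7: p3  (read q: p0→p3)
  step 8: p0  (read p: p3→p0)
  step 9: p2  (read p: p0→p2)

So i = 0, j = 6, giving x = w[0:0] = ε, y = w[0:6] = ppppqp, z = w[6:9] = qpp.
Check: |xy| = 6 ≤ 7 and |y| = 6 ≥ 1. Reading y takes D from p0 back to p0, so every xyⁱz is accepted.
Pumping length from the standard proof: p = 7 (the number of states). The repeated state found above gives |xy| = j ≤ 7 and |y| = j − i ≥ 1.

ppppqp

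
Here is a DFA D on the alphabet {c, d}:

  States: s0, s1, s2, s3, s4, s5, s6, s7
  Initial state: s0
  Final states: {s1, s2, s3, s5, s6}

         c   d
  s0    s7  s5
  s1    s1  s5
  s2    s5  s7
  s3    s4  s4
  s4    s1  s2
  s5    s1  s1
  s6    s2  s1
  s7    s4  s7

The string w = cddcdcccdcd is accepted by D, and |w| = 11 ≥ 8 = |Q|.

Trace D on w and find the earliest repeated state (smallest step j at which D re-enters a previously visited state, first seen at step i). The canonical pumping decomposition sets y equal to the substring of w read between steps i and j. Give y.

d

Run of D on w = c d d c d c c c d c d:
  step 0: s0  (start)
  step 1: s7  (read c: s0→s7)
  step 2: s7  (read d: s7→s7)   ← first repeat (s7 seen earlier)
  step 3: s7  (read d: s7→s7)
  step 4: s4  (read c: s7→s4)
  step 5: s2  (read d: s4→s2)
  step 6: s5  (read c: s2→s5)
  step 7: s1  (read c: s5→s1)
  step 8: s1  (read c: s1→s1)
  step 9: s5  (read d: s1→s5)
  step 10: s1  (read c: s5→s1)
  step 11: s5  (read d: s1→s5)

So i = 1, j = 2, giving x = w[0:1] = c, y = w[1:2] = d, z = w[2:11] = dcdcccdcd.
Check: |xy| = 2 ≤ 8 and |y| = 1 ≥ 1. Reading y takes D from s7 back to s7, so every xyⁱz is accepted.
With |Q| = 8, pigeonhole forces a state repeat no later than step 8; the substring read between the first and second visits to that state can be pumped.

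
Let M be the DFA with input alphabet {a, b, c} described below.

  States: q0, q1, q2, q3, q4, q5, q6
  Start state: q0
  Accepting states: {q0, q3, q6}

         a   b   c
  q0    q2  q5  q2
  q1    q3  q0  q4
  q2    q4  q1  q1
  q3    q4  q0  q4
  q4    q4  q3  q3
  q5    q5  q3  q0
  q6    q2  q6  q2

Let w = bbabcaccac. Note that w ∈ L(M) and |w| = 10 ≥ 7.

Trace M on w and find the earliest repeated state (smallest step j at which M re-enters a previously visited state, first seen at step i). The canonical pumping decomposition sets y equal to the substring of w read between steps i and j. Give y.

ab

State sequence: q0 -b-> q5 -b-> q3 -a-> q4 -b-> q3 -c-> q4 -a-> q4 -c-> q3 -c-> q4 -a-> q4 -c-> q3
First repeat at step 4: q3 was already visited.

So i = 2, j = 4, giving x = w[0:2] = bb, y = w[2:4] = ab, z = w[4:10] = caccac.
Check: |xy| = 4 ≤ 7 and |y| = 2 ≥ 1. Reading y takes M from q3 back to q3, so every xyⁱz is accepted.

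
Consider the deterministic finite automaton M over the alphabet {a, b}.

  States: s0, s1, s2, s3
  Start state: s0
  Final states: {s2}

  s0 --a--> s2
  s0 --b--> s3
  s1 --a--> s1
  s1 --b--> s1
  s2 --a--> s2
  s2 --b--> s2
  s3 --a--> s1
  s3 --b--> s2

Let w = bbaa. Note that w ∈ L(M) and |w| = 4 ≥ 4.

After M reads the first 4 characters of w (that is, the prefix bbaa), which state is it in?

s2

State sequence: s0 -b-> s3 -b-> s2 -a-> s2 -a-> s2

After reading 4 characters, M is in state s2.
(This kind of state-tracing is the core of the pumping-lemma construction: with 4 states, pigeonhole forces a repeat within the first 4 steps.)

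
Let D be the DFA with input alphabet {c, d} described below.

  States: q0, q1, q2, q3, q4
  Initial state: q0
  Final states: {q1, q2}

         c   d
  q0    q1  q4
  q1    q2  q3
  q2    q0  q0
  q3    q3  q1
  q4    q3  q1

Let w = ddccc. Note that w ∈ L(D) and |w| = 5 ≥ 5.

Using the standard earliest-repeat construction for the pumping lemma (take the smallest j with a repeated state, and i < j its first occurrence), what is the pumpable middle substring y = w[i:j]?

ddcc

Run of D on w = d d c c c:
  step 0: q0  (start)
  step 1: q4  (read d: q0→q4)
  step 2: q1  (read d: q4→q1)
  step 3: q2  (read c: q1→q2)
  step 4: q0  (read c: q2→q0)   ← first repeat (q0 seen earlier)
  step 5: q1  (read c: q0→q1)

So i = 0, j = 4, giving x = w[0:0] = ε, y = w[0:4] = ddcc, z = w[4:5] = c.
Check: |xy| = 4 ≤ 5 and |y| = 4 ≥ 1. Reading y takes D from q0 back to q0, so every xyⁱz is accepted.
With |Q| = 5, pigeonhole forces a state repeat no later than step 5; the substring read between the first and second visits to that state can be pumped.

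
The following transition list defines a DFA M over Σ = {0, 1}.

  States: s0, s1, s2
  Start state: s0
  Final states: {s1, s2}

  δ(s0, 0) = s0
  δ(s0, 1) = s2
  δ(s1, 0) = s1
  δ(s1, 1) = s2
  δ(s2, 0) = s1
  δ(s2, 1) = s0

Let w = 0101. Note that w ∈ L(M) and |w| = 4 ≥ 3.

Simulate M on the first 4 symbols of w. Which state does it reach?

Run of M on the first 4 characters of w = 0 1 0 1:
  step 0: s0  (start)
  step 1: s0  (read 0: s0→s0)
  step 2: s2  (read 1: s0→s2)
  step 3: s1  (read 0: s2→s1)
  step 4: s2  (read 1: s1→s2)

After reading 4 characters, M is in state s2.

s2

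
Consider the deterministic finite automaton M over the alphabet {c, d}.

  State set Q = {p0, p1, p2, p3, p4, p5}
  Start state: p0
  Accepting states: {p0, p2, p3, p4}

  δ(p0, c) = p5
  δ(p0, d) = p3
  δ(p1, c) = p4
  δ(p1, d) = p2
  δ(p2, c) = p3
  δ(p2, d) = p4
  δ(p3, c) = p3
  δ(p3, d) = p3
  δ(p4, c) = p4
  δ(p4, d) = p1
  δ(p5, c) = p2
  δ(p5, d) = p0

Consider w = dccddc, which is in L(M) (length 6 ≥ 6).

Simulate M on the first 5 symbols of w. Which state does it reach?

State sequence: p0 -d-> p3 -c-> p3 -c-> p3 -d-> p3 -d-> p3

After reading 5 characters, M is in state p3.

p3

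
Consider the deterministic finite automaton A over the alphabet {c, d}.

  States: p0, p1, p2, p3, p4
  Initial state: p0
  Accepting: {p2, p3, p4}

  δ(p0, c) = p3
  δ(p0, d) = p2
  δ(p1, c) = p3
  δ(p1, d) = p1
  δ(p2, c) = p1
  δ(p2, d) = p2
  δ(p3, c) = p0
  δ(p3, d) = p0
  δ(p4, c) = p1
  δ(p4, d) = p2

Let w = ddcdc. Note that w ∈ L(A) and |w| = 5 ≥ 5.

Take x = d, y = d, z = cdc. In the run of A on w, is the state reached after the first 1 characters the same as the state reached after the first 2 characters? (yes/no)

yes

Run of A on the first 2 characters of w = d d:
  step 0: p0  (start)
  step 1: p2  (read d: p0→p2)
  step 2: p2  (read d: p2→p2)

After x (step 1): p2. After xy (step 2): p2.
They match, so y = d drives A around a cycle from p2 back to itself; pumping y any number of times keeps A in p2 before reading z, and xyⁱz ∈ L(A) for every i ≥ 0.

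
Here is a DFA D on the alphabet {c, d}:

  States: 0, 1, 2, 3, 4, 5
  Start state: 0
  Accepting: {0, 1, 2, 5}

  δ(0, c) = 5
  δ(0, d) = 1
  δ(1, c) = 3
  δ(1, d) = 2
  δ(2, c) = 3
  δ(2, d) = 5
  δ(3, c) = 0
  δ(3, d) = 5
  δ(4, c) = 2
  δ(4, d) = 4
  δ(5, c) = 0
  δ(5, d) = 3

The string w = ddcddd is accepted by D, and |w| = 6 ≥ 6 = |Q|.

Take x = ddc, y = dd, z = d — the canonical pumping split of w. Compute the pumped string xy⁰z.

ddcd

xy⁰z = xz = ddc·d = ddcd.
Reading y = dd takes D from 3 back to 3, so after x the machine is still in 3, and z then leads to the accepting state 5. Hence ddcd ∈ L(D).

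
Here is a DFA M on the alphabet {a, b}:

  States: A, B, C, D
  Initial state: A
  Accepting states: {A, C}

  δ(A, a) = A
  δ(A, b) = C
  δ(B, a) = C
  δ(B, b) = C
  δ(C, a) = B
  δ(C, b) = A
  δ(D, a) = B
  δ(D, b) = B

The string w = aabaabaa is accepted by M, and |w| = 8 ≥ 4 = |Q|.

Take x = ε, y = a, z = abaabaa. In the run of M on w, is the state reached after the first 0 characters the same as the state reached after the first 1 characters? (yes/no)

yes

State sequence: A -a-> A

After x (step 0): A. After xy (step 1): A.
They match, so y = a drives M around a cycle from A back to itself; pumping y any number of times keeps M in A before reading z, and xyⁱz ∈ L(M) for every i ≥ 0.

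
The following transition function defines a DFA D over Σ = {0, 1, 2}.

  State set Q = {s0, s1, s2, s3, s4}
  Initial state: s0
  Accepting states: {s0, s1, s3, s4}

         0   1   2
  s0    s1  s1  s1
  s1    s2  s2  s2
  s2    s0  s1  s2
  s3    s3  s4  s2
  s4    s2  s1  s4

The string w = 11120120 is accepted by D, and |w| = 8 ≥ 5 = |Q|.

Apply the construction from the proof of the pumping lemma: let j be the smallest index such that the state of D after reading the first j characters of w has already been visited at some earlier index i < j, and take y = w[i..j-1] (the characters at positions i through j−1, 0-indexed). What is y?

11

State sequence: s0 -1-> s1 -1-> s2 -1-> s1 -2-> s2 -0-> s0 -1-> s1 -2-> s2 -0-> s0
First repeat at step 3: s1 was already visited.

So i = 1, j = 3, giving x = w[0:1] = 1, y = w[1:3] = 11, z = w[3:8] = 20120.
Check: |xy| = 3 ≤ 5 and |y| = 2 ≥ 1. Reading y takes D from s1 back to s1, so every xyⁱz is accepted.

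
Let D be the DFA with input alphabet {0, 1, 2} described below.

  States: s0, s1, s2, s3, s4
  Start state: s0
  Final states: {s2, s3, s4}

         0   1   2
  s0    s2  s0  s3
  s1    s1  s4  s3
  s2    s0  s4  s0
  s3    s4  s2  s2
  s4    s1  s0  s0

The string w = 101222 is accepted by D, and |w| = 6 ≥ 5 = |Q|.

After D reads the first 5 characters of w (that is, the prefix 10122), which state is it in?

State sequence: s0 -1-> s0 -0-> s2 -1-> s4 -2-> s0 -2-> s3

After reading 5 characters, D is in state s3.

s3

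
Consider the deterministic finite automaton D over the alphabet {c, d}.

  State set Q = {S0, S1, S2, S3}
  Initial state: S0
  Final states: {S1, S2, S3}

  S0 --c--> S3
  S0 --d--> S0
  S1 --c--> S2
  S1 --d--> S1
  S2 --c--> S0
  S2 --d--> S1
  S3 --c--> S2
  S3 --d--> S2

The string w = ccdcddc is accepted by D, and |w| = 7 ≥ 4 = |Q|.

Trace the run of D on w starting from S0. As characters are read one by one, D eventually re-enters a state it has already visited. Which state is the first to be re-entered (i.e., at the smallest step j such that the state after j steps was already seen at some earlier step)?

S2

State sequence: S0 -c-> S3 -c-> S2 -d-> S1 -c-> S2 -d-> S1 -d-> S1 -c-> S2
First repeat at step 4: S2 was already visited.

The earliest repeat is at step j = 4: D is in S2, which it already visited at step i = 2.
Since D has 4 states, any run of length ≥ 4 visits 4+1 states, so by pigeonhole some state repeats within the first 4 steps — that repeat gives the pumpable loop.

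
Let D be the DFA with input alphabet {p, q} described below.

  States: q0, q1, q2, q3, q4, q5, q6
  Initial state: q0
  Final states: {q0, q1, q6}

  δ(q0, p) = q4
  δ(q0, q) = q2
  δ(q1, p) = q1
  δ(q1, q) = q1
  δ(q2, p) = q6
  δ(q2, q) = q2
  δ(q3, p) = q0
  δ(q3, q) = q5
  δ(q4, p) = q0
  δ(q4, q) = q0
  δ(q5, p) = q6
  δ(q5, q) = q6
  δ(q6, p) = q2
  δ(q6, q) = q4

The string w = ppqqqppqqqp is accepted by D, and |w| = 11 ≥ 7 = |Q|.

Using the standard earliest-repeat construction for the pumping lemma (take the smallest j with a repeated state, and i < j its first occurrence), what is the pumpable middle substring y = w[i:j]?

State sequence: q0 -p-> q4 -p-> q0 -q-> q2 -q-> q2 -q-> q2 -p-> q6 -p-> q2 -q-> q2 -q-> q2 -q-> q2 -p-> q6
First repeat at step 2: q0 was already visited.

So i = 0, j = 2, giving x = w[0:0] = ε, y = w[0:2] = pp, z = w[2:11] = qqqppqqqp.
Check: |xy| = 2 ≤ 7 and |y| = 2 ≥ 1. Reading y takes D from q0 back to q0, so every xyⁱz is accepted.

pp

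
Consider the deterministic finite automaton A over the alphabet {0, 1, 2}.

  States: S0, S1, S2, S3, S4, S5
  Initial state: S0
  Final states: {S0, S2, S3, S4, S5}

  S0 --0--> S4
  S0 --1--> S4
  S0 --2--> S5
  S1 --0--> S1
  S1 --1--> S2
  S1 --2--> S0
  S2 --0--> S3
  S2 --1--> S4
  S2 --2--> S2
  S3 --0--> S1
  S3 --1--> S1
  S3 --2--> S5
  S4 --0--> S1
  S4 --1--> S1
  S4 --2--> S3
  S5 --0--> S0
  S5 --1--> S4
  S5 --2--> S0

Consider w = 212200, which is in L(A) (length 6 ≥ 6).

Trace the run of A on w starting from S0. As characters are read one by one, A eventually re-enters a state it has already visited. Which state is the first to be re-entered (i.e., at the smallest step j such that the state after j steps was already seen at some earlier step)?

State sequence: S0 -2-> S5 -1-> S4 -2-> S3 -2-> S5 -0-> S0 -0-> S4
First repeat at step 4: S5 was already visited.

The earliest repeat is at step j = 4: A is in S5, which it already visited at step i = 1.
Pumping length from the standard proof: p = 6 (the number of states). The repeated state found above gives |xy| = j ≤ 6 and |y| = j − i ≥ 1.

S5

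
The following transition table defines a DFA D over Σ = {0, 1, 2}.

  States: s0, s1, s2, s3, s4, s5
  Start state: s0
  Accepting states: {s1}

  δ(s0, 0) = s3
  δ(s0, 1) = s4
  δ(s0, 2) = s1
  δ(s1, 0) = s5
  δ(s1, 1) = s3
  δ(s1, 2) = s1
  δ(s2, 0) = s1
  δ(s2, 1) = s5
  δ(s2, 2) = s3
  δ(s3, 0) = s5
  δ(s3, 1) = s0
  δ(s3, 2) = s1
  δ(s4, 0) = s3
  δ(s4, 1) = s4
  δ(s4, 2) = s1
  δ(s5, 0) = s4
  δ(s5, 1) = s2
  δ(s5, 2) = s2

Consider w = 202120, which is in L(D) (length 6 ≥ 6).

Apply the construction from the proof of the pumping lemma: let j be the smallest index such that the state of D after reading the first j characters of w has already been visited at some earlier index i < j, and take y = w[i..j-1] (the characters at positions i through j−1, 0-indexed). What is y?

Run of D on w = 2 0 2 1 2 0:
  step 0: s0  (start)
  step 1: s1  (read 2: s0→s1)
  step 2: s5  (read 0: s1→s5)
  step 3: s2  (read 2: s5→s2)
  step 4: s5  (read 1: s2→s5)   ← first repeat (s5 seen earlier)
  step 5: s2  (read 2: s5→s2)
  step 6: s1  (read 0: s2→s1)

So i = 2, j = 4, giving x = w[0:2] = 20, y = w[2:4] = 21, z = w[4:6] = 20.
Check: |xy| = 4 ≤ 6 and |y| = 2 ≥ 1. Reading y takes D from s5 back to s5, so every xyⁱz is accepted.
Pumping length from the standard proof: p = 6 (the number of states). The repeated state found above gives |xy| = j ≤ 6 and |y| = j − i ≥ 1.

21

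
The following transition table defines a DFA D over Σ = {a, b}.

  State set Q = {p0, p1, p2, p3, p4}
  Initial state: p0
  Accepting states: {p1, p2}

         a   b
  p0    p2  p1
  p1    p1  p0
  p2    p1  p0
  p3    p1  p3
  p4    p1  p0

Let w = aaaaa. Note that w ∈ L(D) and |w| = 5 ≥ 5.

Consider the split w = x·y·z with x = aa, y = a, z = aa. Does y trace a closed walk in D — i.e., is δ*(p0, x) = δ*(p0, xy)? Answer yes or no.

Run of D on the first 3 characters of w = a a a:
  step 0: p0  (start)
  step 1: p2  (read a: p0→p2)
  step 2: p1  (read a: p2→p1)
  step 3: p1  (read a: p1→p1)

After x (step 2): p1. After xy (step 3): p1.
They match, so y = a drives D around a cycle from p1 back to itself; pumping y any number of times keeps D in p1 before reading z, and xyⁱz ∈ L(D) for every i ≥ 0.

yes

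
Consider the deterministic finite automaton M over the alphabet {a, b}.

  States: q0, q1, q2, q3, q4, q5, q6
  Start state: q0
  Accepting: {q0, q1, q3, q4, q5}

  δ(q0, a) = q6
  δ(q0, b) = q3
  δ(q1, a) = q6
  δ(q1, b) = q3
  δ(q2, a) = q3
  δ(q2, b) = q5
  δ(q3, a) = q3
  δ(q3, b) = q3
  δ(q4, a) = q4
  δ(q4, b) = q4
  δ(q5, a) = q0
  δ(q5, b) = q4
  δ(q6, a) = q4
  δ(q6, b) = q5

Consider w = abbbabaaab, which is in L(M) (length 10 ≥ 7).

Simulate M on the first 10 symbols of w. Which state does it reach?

Run of M on the first 10 characters of w = a b b b a b a a a b:
  step 0: q0  (start)
  step 1: q6  (read a: q0→q6)
  step 2: q5  (read b: q6→q5)
  step 3: q4  (read b: q5→q4)
  step 4: q4  (read b: q4→q4)
  step 5: q4  (read a: q4→q4)
  step 6: q4  (read b: q4→q4)
  step 7: q4  (read a: q4→q4)
  step 8: q4  (read a: q4→q4)
  step 9: q4  (read a: q4→q4)
  step 10: q4  (read b: q4→q4)

After reading 10 characters, M is in state q4.

q4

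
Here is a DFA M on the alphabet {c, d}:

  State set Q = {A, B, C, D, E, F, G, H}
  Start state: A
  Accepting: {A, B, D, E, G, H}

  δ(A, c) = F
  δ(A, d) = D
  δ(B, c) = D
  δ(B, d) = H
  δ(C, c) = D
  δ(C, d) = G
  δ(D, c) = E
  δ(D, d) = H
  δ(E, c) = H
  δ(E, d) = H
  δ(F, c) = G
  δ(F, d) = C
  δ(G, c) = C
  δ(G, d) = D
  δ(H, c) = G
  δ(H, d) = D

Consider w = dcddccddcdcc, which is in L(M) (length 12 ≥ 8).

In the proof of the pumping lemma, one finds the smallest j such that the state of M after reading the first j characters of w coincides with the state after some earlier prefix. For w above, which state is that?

D

State sequence: A -d-> D -c-> E -d-> H -d-> D -c-> E -c-> H -d-> D -d-> H -c-> G -d-> D -c-> E -c-> H
First repeat at step 4: D was already visited.

The earliest repeat is at step j = 4: M is in D, which it already visited at step i = 1.
Since M has 8 states, any run of length ≥ 8 visits 8+1 states, so by pigeonhole some state repeats within the first 8 steps — that repeat gives the pumpable loop.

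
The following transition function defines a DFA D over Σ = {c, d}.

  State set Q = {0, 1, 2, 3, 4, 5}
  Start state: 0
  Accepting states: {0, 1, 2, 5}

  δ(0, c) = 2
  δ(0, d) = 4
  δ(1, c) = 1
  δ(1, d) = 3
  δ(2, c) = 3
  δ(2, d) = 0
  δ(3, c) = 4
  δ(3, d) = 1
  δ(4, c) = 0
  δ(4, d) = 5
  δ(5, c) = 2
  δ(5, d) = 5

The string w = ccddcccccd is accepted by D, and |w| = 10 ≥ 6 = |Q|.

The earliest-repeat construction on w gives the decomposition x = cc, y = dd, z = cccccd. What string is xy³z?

xy^3z = cc·dd·dd·dd·cccccd = ccddddddcccccd.
Reading y = dd takes D from 3 back to 3, so after x·y·y·y the machine is still in 3, and z then leads to the accepting state 5. Hence ccddddddcccccd ∈ L(D).

ccddddddcccccd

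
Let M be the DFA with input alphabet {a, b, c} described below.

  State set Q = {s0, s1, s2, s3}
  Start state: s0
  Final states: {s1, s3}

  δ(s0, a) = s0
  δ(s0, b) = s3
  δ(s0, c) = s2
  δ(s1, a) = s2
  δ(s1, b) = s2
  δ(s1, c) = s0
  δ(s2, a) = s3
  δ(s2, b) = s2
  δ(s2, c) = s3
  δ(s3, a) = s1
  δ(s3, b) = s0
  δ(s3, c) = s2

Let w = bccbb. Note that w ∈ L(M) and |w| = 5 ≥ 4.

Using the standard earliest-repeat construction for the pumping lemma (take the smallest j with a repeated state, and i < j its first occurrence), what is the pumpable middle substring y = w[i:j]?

cc

State sequence: s0 -b-> s3 -c-> s2 -c-> s3 -b-> s0 -b-> s3
First repeat at step 3: s3 was already visited.

So i = 1, j = 3, giving x = w[0:1] = b, y = w[1:3] = cc, z = w[3:5] = bb.
Check: |xy| = 3 ≤ 4 and |y| = 2 ≥ 1. Reading y takes M from s3 back to s3, so every xyⁱz is accepted.
With |Q| = 4, pigeonhole forces a state repeat no later than step 4; the substring read between the first and second visits to that state can be pumped.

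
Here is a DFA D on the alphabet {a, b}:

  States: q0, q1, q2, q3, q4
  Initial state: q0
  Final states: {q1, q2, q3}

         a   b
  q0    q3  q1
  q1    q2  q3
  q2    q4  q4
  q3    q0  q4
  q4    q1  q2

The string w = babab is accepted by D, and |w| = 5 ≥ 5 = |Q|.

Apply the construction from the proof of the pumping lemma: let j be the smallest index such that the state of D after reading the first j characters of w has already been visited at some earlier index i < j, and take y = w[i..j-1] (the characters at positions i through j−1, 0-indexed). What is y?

Run of D on w = b a b a b:
  step 0: q0  (start)
  step 1: q1  (read b: q0→q1)
  step 2: q2  (read a: q1→q2)
  step 3: q4  (read b: q2→q4)
  step 4: q1  (read a: q4→q1)   ← first repeat (q1 seen earlier)
  step 5: q3  (read b: q1→q3)

So i = 1, j = 4, giving x = w[0:1] = b, y = w[1:4] = aba, z = w[4:5] = b.
Check: |xy| = 4 ≤ 5 and |y| = 3 ≥ 1. Reading y takes D from q1 back to q1, so every xyⁱz is accepted.

aba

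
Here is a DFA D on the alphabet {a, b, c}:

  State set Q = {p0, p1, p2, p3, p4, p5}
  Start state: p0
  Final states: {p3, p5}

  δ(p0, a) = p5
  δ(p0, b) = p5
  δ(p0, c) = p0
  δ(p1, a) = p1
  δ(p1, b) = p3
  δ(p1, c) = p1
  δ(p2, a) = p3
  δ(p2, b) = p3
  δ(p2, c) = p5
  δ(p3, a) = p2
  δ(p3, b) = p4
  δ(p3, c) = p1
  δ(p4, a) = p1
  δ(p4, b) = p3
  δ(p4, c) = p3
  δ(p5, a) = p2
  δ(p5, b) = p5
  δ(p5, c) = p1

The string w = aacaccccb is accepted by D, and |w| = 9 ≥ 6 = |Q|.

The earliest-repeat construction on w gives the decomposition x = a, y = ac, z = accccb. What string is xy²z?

xy^2z = a·ac·ac·accccb = aacacaccccb.
Reading y = ac takes D from p5 back to p5, so after x·y·y the machine is still in p5, and z then leads to the accepting state p3. Hence aacacaccccb ∈ L(D).

aacacaccccb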